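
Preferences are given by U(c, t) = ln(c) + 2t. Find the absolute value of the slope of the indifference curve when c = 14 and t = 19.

MRS = 1/28

MU_c = 1/c, MU_t = 2.
MRS = 1/c ÷ 2.
At (14, 19): MRS = 1/28.
So at (14, 19) the consumer would give up 1/28 units of t for one more unit of c.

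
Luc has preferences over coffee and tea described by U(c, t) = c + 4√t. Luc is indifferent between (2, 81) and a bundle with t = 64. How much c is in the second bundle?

U(2, 81) = 38.
Set U(c, 64) = 38 and solve.
With t = 64: √64 = 8, so c = 38 − 4·8 = 6.
Check: U(6, 64) = 38.

c = 6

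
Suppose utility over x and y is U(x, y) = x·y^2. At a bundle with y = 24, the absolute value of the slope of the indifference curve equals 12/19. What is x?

x = 19

MU_x = y^2 and MU_y = 2·x·y.
MRS = MU_x/MU_y = (1/2)·y/x.
Substitute y = 24: MRS = 12/x. Setting 12/x = 12/19 gives x = 12/(12/19) = 19.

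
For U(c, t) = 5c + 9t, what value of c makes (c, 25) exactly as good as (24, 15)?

U(24, 15) = 255.
Set U(c, 25) = 255 and solve.
5c + 9·25 = 255 ⇒ 5c = 30 ⇒ c = 6.
Check: U(6, 25) = 255.

c = 6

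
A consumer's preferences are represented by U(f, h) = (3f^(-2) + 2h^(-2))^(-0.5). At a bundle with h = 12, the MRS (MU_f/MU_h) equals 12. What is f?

For CES with ρ = -2, MRS = (3/2)·(h/f)^3.
Setting (3/2)·(12/f)^3 = 12 gives (12/f)^3 = 8, so 12/f = 2 and f = 6.

f = 6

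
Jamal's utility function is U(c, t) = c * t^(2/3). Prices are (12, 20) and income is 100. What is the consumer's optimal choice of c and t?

c* = 5, t* = 2

MU_c = t^(2/3) and MU_t = 2/3·c·t^(-1/3).
MRS = MU_c/MU_t = (1.5)·t/c.
Tangency: set MRS = p_c/p_t = 12/20 = 0.6.
So (1.5)·t/c = 0.6, i.e. t = 0.4·c.
Substitute into the budget 12·c + 20·t = 100: 20·c = 100, so c* = 5.
Then t* = 0.4·5 = 2.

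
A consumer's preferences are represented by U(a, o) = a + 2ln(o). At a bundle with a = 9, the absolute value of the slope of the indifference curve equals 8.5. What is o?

MU_a = 1, MU_o = 2/o.
MRS = 1 ÷ (2/o).
MRS depends only on o: 0.5·o = 8.5 ⇒ o = 8.5/0.5 = 17.

o = 17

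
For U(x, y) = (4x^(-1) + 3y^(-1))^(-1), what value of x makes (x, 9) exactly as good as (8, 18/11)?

x = 2

U depends on (x, y) only through S = 4x^(-1) + 3y^(-1), so equal utility means equal S. At (8, 18/11): S = 7/3.
With y = 9: 3·9^(-1) = 1/3, so 4x^(-1) = 7/3 − 1/3 = 2, i.e. x^(-1) = 0.5.
Hence x = 1/0.5 = 2.
Check: U(2, 9) = 0.4286.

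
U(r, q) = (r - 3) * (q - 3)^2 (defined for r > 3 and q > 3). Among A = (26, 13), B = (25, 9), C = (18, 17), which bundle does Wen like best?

Evaluate utility at each bundle:
U(A) = 2300.
U(B) = 792.
U(C) = 2940.
Highest utility is C, so C ≻ A ≻ B.

Bundle C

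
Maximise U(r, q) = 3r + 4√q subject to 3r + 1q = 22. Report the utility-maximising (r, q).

r* = 6, q* = 4

MU_r = 3, MU_q = 4/(2√q).
MRS = 3 ÷ (4/(2√q)).
Tangency: set MRS = p_r/p_q = 3/1 = 3.
MRS depends only on q: 1.5·√q = 3 ⇒ √q = 3/1.5 = 2 ⇒ q* = 4.
From the budget, 3·r = 22 − 1·4 = 18, so r* = 6.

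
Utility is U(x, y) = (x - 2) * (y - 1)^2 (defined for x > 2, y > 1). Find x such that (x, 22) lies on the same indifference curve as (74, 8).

x = 10

U(74, 8) = 3528.
Set U(x, 22) = 3528 and solve.
With y = 22: (22 − 1)^2 = 441, so (x − 2) = 3528/441 = 8.
So x = 2 + 8 = 10.
Check: U(10, 22) = 3528.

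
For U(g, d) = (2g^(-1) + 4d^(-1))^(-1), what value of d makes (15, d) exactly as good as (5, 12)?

d = 20/3

U depends on (g, d) only through S = 2g^(-1) + 4d^(-1), so equal utility means equal S. At (5, 12): S = 11/15.
With g = 15: 2·15^(-1) = 2/15, so 4d^(-1) = 11/15 − 2/15 = 0.6, i.e. d^(-1) = 0.15.
Hence d = 1/0.15 = 20/3.
Check: U(15, 20/3) = 1.3636.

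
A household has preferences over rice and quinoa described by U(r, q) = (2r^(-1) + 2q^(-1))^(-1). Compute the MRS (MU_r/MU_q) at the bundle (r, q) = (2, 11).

MRS = 30.25

For CES with ρ = -1, MRS = (q/r)^2.
At (2, 11): MRS = 30.25.
So at (2, 11) the consumer would give up 30.25 units of q for one more unit of r.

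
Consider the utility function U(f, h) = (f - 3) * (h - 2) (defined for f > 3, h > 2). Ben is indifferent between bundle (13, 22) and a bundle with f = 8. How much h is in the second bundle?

h = 42

U(13, 22) = 200.
Set U(8, h) = 200 and solve.
With f = 8: (8 − 3) = 5, so (h − 2) = 200/5 = 40.
So h = 2 + 40 = 42.
Check: U(8, 42) = 200.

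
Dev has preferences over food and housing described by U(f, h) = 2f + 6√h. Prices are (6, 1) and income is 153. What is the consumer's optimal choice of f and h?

f* = 12, h* = 81

MU_f = 2, MU_h = 6/(2√h).
MRS = 2 ÷ (6/(2√h)).
Tangency: set MRS = p_f/p_h = 6/1 = 6.
MRS depends only on h: (2/3)·√h = 6 ⇒ √h = 6/(2/3) = 9 ⇒ h* = 81.
From the budget, 6·f = 153 − 1·81 = 72, so f* = 12.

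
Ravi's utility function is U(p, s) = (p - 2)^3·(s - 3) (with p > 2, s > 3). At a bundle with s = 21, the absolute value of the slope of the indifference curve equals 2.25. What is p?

p = 26

MU_p = 3·(p−2)^2·(s−3), MU_s = (p−2)^3.
MRS = (3/1)·(s−3)/(p−2).
Substitute s = 21: MRS = 54/(p − 2). Setting this equal to 2.25 gives p − 2 = 54/2.25 = 24, so p = 26.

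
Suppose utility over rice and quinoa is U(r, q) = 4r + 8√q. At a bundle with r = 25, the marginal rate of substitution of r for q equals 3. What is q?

MU_r = 4, MU_q = 8/(2√q).
MRS = 4 ÷ (8/(2√q)).
MRS depends only on q: √q = 3 ⇒ √q = 3 ⇒ q = 9.

q = 9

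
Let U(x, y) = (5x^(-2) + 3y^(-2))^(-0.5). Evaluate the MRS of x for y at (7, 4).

For CES with ρ = -2, MRS = (5/3)·(y/x)^3.
At (7, 4): MRS = 320/1029.
That is, one extra unit of x is worth 320/1029 units of y at the margin.

MRS = 320/1029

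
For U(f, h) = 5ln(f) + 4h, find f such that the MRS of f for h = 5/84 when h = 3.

MU_f = 5/f, MU_h = 4.
MRS = 5/f ÷ 4.
MRS depends only on f: 1.25/f = 5/84 ⇒ f = 1.25/(5/84) = 21.

f = 21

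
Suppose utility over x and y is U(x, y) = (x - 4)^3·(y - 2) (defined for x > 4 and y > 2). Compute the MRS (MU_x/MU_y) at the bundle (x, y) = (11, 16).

MRS = 6

MU_x = 3·(x−4)^2·(y−2), MU_y = (x−4)^3.
MRS = (3/1)·(y−2)/(x−4).
At (11, 16): MRS = 6.
The indifference curve has slope −6 at this bundle.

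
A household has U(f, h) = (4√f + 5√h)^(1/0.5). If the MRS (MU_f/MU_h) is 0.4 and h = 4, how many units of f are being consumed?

f = 16

For CES with ρ = 0.5, MRS = (4/5)·√(h/f).
Setting (4/5)·√(4/f) = 0.4 gives √(4/f) = 0.5, so 4/f = 0.25 and f = 16.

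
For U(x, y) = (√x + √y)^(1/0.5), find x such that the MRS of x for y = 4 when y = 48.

x = 3

For CES with ρ = 0.5, MRS = √(y/x).
Setting √(48/x) = 4 gives 48/x = 16 and x = 3.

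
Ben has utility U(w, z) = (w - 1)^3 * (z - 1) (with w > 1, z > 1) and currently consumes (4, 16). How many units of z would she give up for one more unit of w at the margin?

MRS = 15

MU_w = 3·(w−1)^2·(z−1), MU_z = (w−1)^3.
MRS = (3/1)·(z−1)/(w−1).
At (4, 16): MRS = 15.
So at (4, 16) the consumer would give up 15 units of z for one more unit of w.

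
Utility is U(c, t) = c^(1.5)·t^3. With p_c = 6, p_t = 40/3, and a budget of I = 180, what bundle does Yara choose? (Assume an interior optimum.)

c* = 10, t* = 9

MU_c = 1.5·√c·t^3 and MU_t = 3·c^(1.5)·t^2.
MRS = MU_c/MU_t = (0.5)·t/c.
Tangency: set MRS = p_c/p_t = 6/(40/3) = 0.45.
So (0.5)·t/c = 0.45, i.e. t = 0.9·c.
Substitute into the budget 6·c + (40/3)·t = 180: 18·c = 180, so c* = 10.
Then t* = 0.9·10 = 9.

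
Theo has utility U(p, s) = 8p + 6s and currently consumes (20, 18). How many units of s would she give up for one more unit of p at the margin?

MRS = 4/3

MU_p = 8, MU_s = 6, so MRS = 8/6 = 4/3 at every bundle.
At (20, 18): MRS = 4/3.
The indifference curve has slope −4/3 at this bundle.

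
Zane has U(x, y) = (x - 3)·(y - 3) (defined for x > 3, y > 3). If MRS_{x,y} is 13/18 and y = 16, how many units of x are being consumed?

MU_x = (y−3), MU_y = (x−3).
MRS = (y−3)/(x−3).
Substitute y = 16: MRS = 13/(x − 3). Setting this equal to 13/18 gives x − 3 = 13/(13/18) = 18, so x = 21.

x = 21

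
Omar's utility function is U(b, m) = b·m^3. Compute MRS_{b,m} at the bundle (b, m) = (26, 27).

MRS = 9/26

MU_b = m^3 and MU_m = 3·b·m^2.
MRS = MU_b/MU_m = (1/3)·m/b.
At (26, 27): MRS = 9/26.
That is, one extra unit of b is worth 9/26 units of m at the margin.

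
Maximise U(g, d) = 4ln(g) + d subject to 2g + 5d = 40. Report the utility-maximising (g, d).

MU_g = 4/g, MU_d = 1.
MRS = 4/g ÷ 1.
Tangency: set MRS = p_g/p_d = 2/5 = 0.4.
MRS depends only on g: 4/g = 0.4 ⇒ g* = 4/0.4 = 10.
From the budget, 5·d = 40 − 2·10 = 20, so d* = 4.

g* = 10, d* = 4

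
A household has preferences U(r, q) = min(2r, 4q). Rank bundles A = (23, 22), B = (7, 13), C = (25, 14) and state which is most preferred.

Evaluate utility at each bundle:
U(A) = 46.
U(B) = 14.
U(C) = 50.
Highest utility is C, so C ≻ A ≻ B.

Bundle C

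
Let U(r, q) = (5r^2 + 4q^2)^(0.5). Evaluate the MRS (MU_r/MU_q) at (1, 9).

For CES with ρ = 2, MRS = (5/4)·(q/r)^(-1).
At (1, 9): MRS = 5/36.
The indifference curve has slope −5/36 at this bundle.

MRS = 5/36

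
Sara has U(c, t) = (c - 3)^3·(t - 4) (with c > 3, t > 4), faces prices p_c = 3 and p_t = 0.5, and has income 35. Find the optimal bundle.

c* = 9, t* = 16

MU_c = 3·(c−3)^2·(t−4), MU_t = (c−3)^3.
MRS = (3/1)·(t−4)/(c−3).
Tangency: set MRS = p_c/p_t = 3/0.5 = 6.
So (3/1)·(t − 4)/(c − 3) = 6, i.e. (t − 4) = 2·(c − 3).
Rewrite the budget in excess-of-subsistence terms: 3·(c − 3) + 0.5·(t − 4) = 35 − 3·3 − 0.5·4 = 24.
Substituting, 4·(c − 3) = 24, so c − 3 = 6 and c* = 9.
Then t − 4 = 2·6 = 12, so t* = 16.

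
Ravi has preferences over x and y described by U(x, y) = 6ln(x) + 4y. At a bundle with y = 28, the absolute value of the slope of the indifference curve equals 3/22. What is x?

MU_x = 6/x, MU_y = 4.
MRS = 6/x ÷ 4.
MRS depends only on x: 1.5/x = 3/22 ⇒ x = 1.5/(3/22) = 11.

x = 11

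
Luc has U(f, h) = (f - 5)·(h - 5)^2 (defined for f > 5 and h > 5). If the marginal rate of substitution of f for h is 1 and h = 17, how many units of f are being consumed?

MU_f = (h−5)^2, MU_h = 2·(f−5)·(h−5).
MRS = (1/2)·(h−5)/(f−5).
Substitute h = 17: MRS = 6/(f − 5). Setting this equal to 1 gives f − 5 = 6/1 = 6, so f = 11.

f = 11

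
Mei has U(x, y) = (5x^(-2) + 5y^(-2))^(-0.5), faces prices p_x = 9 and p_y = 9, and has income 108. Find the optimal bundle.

x* = 6, y* = 6

For CES with ρ = -2, MRS = (y/x)^3.
Tangency: set MRS = p_x/p_y = 9/9 = 1.
So (y/x)^3 = 1; taking the cube root, y/x = 1, i.e. y = x.
Substitute into the budget 9·x + 9·y = 108: 18·x = 108, so x* = 6 and y* = 6.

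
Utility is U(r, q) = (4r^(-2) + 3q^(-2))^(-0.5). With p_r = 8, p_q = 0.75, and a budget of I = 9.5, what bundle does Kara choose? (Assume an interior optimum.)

For CES with ρ = -2, MRS = (4/3)·(q/r)^3.
Tangency: set MRS = p_r/p_q = 8/0.75 = 32/3.
So (q/r)^3 = 8; taking the cube root, q/r = 2, i.e. q = 2·r.
Substitute into the budget 8·r + 0.75·q = 9.5: 9.5·r = 9.5, so r* = 1 and q* = 2·1 = 2.

r* = 1, q* = 2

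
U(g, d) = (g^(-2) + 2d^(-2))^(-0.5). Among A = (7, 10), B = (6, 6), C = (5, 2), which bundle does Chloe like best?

Bundle A

Evaluate utility at each bundle:
U(A) = 4.975.
U(B) = 3.464.
U(C) = 1.361.
Highest utility is A, so A ≻ B ≻ C.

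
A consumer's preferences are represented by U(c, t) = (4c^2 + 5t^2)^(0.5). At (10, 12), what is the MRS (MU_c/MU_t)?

MRS = 2/3

For CES with ρ = 2, MRS = (4/5)·(t/c)^(-1).
At (10, 12): MRS = 2/3.
So at (10, 12) the consumer would give up 2/3 units of t for one more unit of c.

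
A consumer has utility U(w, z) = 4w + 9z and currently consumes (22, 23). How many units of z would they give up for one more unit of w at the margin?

MRS = 4/9

MU_w = 4, MU_z = 9, so MRS = 4/9 at every bundle.
At (22, 23): MRS = 4/9.
The indifference curve has slope −4/9 at this bundle.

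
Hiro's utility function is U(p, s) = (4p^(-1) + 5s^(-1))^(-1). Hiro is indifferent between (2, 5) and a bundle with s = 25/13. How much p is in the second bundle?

U depends on (p, s) only through S = 4p^(-1) + 5s^(-1), so equal utility means equal S. At (2, 5): S = 3.
With s = 25/13: 5·(25/13)^(-1) = 2.6, so 4p^(-1) = 3 − 2.6 = 0.4, i.e. p^(-1) = 0.1.
Hence p = 1/0.1 = 10.
Check: U(10, 25/13) = 0.3333.

p = 10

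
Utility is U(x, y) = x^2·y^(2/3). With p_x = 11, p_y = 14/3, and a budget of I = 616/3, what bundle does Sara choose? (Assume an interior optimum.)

x* = 14, y* = 11

MU_x = 2·x·y^(2/3) and MU_y = 2/3·x^2·y^(-1/3).
MRS = MU_x/MU_y = (3)·y/x.
Tangency: set MRS = p_x/p_y = 11/(14/3) = 33/14.
So (3)·y/x = 33/14, i.e. y = (11/14)·x.
Substitute into the budget 11·x + (14/3)·y = 616/3: (44/3)·x = 616/3, so x* = 14.
Then y* = (11/14)·14 = 11.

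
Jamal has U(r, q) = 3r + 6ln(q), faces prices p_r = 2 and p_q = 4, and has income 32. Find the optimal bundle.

r* = 14, q* = 1

MU_r = 3, MU_q = 6/q.
MRS = 3 ÷ (6/q).
Tangency: set MRS = p_r/p_q = 2/4 = 0.5.
MRS depends only on q: 0.5·q = 0.5 ⇒ q* = 0.5/0.5 = 1.
From the budget, 2·r = 32 − 4·1 = 28, so r* = 14.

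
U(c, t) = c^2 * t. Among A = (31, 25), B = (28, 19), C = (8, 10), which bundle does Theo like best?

Evaluate utility at each bundle:
U(A) = 24025.
U(B) = 14896.
U(C) = 640.
Highest utility is A, so A ≻ B ≻ C.

Bundle A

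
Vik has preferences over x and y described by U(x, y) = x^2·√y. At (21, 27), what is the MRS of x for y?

MU_x = 2·x·√y and MU_y = 0.5·x^2·y^(-0.5).
MRS = MU_x/MU_y = (4)·y/x.
At (21, 27): MRS = 36/7.
So at (21, 27) the consumer would give up 36/7 units of y for one more unit of x.

MRS = 36/7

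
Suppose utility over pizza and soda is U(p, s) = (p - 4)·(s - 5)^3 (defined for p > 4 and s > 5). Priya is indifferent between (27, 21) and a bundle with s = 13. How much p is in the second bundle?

p = 188

U(27, 21) = 94208.
Set U(p, 13) = 94208 and solve.
With s = 13: (13 − 5)^3 = 512, so (p − 4) = 94208/512 = 184.
So p = 4 + 184 = 188.
Check: U(188, 13) = 94208.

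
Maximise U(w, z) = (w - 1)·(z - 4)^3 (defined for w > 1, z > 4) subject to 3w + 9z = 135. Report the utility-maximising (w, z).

w* = 9, z* = 12

MU_w = (z−4)^3, MU_z = 3·(w−1)·(z−4)^2.
MRS = (1/3)·(z−4)/(w−1).
Tangency: set MRS = p_w/p_z = 3/9 = 1/3.
So (1/3)·(z − 4)/(w − 1) = 1/3, i.e. (z − 4) = (w − 1).
Rewrite the budget in excess-of-subsistence terms: 3·(w − 1) + 9·(z − 4) = 135 − 3·1 − 9·4 = 96.
Substituting, 12·(w − 1) = 96, so w − 1 = 8 and w* = 9.
Then z − 4 = 8, so z* = 12.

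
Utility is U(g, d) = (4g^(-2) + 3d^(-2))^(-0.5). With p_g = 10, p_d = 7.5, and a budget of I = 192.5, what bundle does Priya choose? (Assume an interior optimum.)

g* = 11, d* = 11

For CES with ρ = -2, MRS = (4/3)·(d/g)^3.
Tangency: set MRS = p_g/p_d = 10/7.5 = 4/3.
So (d/g)^3 = 1; taking the cube root, d/g = 1, i.e. d = g.
Substitute into the budget 10·g + 7.5·d = 192.5: 17.5·g = 192.5, so g* = 11 and d* = 11.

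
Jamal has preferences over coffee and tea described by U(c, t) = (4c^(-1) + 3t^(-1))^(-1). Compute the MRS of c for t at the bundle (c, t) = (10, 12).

For CES with ρ = -1, MRS = (4/3)·(t/c)^2.
At (10, 12): MRS = 48/25.
The indifference curve has slope −48/25 at this bundle.

MRS = 48/25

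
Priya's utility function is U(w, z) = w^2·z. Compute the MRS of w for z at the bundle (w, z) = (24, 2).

MRS = 1/6

MU_w = 2·w·z and MU_z = w^2.
MRS = MU_w/MU_z = (2/1)·z/w.
At (24, 2): MRS = 1/6.
That is, one extra unit of w is worth 1/6 units of z at the margin.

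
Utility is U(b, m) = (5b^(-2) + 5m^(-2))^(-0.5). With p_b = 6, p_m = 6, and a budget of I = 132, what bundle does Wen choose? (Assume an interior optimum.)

For CES with ρ = -2, MRS = (m/b)^3.
Tangency: set MRS = p_b/p_m = 6/6 = 1.
So (m/b)^3 = 1; taking the cube root, m/b = 1, i.e. m = b.
Substitute into the budget 6·b + 6·m = 132: 12·b = 132, so b* = 11 and m* = 11.

b* = 11, m* = 11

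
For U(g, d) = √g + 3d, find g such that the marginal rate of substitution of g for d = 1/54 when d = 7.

g = 81

MU_g = 1/(2√g), MU_d = 3.
MRS = 1/(2√g) ÷ 3.
MRS depends only on g: (1/6)/√g = 1/54 ⇒ √g = (1/6)/(1/54) = 9 ⇒ g = 81.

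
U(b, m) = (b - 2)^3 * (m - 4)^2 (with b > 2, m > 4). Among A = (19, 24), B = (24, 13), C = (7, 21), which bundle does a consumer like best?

Bundle A

Evaluate utility at each bundle:
U(A) = 1965200.
U(B) = 862488.
U(C) = 36125.
Highest utility is A, so A ≻ B ≻ C.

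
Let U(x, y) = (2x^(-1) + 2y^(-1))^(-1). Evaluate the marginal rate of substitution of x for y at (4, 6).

For CES with ρ = -1, MRS = (y/x)^2.
At (4, 6): MRS = 2.25.
So at (4, 6) the consumer would give up 2.25 units of y for one more unit of x.

MRS = 2.25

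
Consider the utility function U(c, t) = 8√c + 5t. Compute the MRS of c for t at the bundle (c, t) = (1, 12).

MRS = 0.8

MU_c = 8/(2√c), MU_t = 5.
MRS = 8/(2√c) ÷ 5.
At (1, 12): MRS = 0.8.
So at (1, 12) the consumer would give up 0.8 units of t for one more unit of c.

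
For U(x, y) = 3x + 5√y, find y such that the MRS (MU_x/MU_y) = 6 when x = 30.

MU_x = 3, MU_y = 5/(2√y).
MRS = 3 ÷ (5/(2√y)).
MRS depends only on y: 1.2·√y = 6 ⇒ √y = 6/1.2 = 5 ⇒ y = 25.

y = 25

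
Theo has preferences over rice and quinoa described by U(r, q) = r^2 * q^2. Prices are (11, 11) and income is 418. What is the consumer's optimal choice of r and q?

MU_r = 2·r·q^2 and MU_q = 2·r^2·q.
MRS = MU_r/MU_q = q/r.
Tangency: set MRS = p_r/p_q = 11/11 = 1.
So q/r = 1, i.e. q = r.
Substitute into the budget 11·r + 11·q = 418: 22·r = 418, so r* = 19.
Then q* = 19.

r* = 19, q* = 19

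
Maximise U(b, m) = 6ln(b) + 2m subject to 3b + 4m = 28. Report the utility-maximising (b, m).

MU_b = 6/b, MU_m = 2.
MRS = 6/b ÷ 2.
Tangency: set MRS = p_b/p_m = 3/4 = 0.75.
MRS depends only on b: 3/b = 0.75 ⇒ b* = 3/0.75 = 4.
From the budget, 4·m = 28 − 3·4 = 16, so m* = 4.

b* = 4, m* = 4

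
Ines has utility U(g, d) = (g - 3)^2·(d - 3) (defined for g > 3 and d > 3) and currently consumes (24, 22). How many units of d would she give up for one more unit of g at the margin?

MU_g = 2·(g−3)·(d−3), MU_d = (g−3)^2.
MRS = (2/1)·(d−3)/(g−3).
At (24, 22): MRS = 38/21.
So at (24, 22) the consumer would give up 38/21 units of d for one more unit of g.

MRS = 38/21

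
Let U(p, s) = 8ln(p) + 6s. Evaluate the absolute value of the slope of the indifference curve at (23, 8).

MRS = 4/69

MU_p = 8/p, MU_s = 6.
MRS = 8/p ÷ 6.
At (23, 8): MRS = 4/69.
The indifference curve has slope −4/69 at this bundle.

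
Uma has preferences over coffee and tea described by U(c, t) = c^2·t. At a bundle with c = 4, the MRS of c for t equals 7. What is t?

MU_c = 2·c·t and MU_t = c^2.
MRS = MU_c/MU_t = (2/1)·t/c.
Substitute c = 4: MRS = t/2. Setting t/2 = 7 gives t = 7·2 = 14.

t = 14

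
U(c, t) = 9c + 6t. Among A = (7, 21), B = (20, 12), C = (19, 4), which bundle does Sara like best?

Evaluate utility at each bundle:
U(A) = 189.
U(B) = 252.
U(C) = 195.
Highest utility is B, so B ≻ C ≻ A.

Bundle B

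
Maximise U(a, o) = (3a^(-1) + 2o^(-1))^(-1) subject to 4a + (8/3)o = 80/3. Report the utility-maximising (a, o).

a* = 4, o* = 4

For CES with ρ = -1, MRS = (3/2)·(o/a)^2.
Tangency: set MRS = p_a/p_o = 4/(8/3) = 1.5.
So (o/a)^2 = 1; taking the square root, o/a = 1, i.e. o = a.
Substitute into the budget 4·a + (8/3)·o = 80/3: (20/3)·a = 80/3, so a* = 4 and o* = 4.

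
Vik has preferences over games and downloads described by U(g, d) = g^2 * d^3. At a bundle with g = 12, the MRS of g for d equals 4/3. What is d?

d = 24

MU_g = 2·g·d^3 and MU_d = 3·g^2·d^2.
MRS = MU_g/MU_d = (2/3)·d/g.
Substitute g = 12: MRS = d/18. Setting d/18 = 4/3 gives d = (4/3)·18 = 24.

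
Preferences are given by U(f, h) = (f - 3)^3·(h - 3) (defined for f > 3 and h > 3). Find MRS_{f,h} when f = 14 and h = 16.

MU_f = 3·(f−3)^2·(h−3), MU_h = (f−3)^3.
MRS = (3/1)·(h−3)/(f−3).
At (14, 16): MRS = 39/11.
That is, one extra unit of f is worth 39/11 units of h at the margin.

MRS = 39/11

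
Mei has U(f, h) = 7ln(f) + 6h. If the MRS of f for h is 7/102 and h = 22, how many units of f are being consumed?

MU_f = 7/f, MU_h = 6.
MRS = 7/f ÷ 6.
MRS depends only on f: (7/6)/f = 7/102 ⇒ f = (7/6)/(7/102) = 17.

f = 17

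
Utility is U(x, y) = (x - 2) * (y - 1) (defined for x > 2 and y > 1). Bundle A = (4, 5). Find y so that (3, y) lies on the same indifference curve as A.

y = 9

U(4, 5) = 8.
Set U(3, y) = 8 and solve.
With x = 3: (3 − 2) = 1, so (y − 1) = 8/1 = 8.
So y = 1 + 8 = 9.
Check: U(3, 9) = 8.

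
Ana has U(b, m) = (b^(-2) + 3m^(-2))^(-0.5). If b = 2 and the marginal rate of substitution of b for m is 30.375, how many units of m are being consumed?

m = 9

For CES with ρ = -2, MRS = (1/3)·(m/b)^3.
Setting (1/3)·(m/2)^3 = 30.375 gives (m/2)^3 = 91.125, so m/2 = 4.5 and m = 9.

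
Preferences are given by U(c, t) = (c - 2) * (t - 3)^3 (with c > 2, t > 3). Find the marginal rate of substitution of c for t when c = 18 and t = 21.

MRS = 0.375

MU_c = (t−3)^3, MU_t = 3·(c−2)·(t−3)^2.
MRS = (1/3)·(t−3)/(c−2).
At (18, 21): MRS = 0.375.
The indifference curve has slope −0.375 at this bundle.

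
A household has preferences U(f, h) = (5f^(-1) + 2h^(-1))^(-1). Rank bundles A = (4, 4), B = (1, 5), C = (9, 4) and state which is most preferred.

Evaluate utility at each bundle:
U(A) = 0.571.
U(B) = 0.185.
U(C) = 0.947.
Highest utility is C, so C ≻ A ≻ B.

Bundle C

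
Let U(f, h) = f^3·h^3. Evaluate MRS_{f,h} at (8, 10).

MU_f = 3·f^2·h^3 and MU_h = 3·f^3·h^2.
MRS = MU_f/MU_h = h/f.
At (8, 10): MRS = 1.25.
That is, one extra unit of f is worth 1.25 units of h at the margin.

MRS = 1.25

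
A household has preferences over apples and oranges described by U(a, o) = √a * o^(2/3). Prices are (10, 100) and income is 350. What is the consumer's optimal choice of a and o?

a* = 15, o* = 2

MU_a = 0.5·a^(-0.5)·o^(2/3) and MU_o = 2/3·√a·o^(-1/3).
MRS = MU_a/MU_o = (0.75)·o/a.
Tangency: set MRS = p_a/p_o = 10/100 = 0.1.
So (0.75)·o/a = 0.1, i.e. o = (2/15)·a.
Substitute into the budget 10·a + 100·o = 350: (70/3)·a = 350, so a* = 15.
Then o* = (2/15)·15 = 2.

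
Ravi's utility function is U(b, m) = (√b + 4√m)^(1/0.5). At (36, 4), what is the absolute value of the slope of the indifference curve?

MRS = 1/12

For CES with ρ = 0.5, MRS = (1/4)·√(m/b).
At (36, 4): MRS = 1/12.
That is, one extra unit of b is worth 1/12 units of m at the margin.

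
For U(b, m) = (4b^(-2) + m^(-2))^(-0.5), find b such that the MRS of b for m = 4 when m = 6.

For CES with ρ = -2, MRS = (4/1)·(m/b)^3.
Setting (4/1)·(6/b)^3 = 4 gives (6/b)^3 = 1, so 6/b = 1 and b = 6.

b = 6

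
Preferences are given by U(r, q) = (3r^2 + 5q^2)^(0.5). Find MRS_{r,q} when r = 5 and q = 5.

For CES with ρ = 2, MRS = (3/5)·(q/r)^(-1).
At (5, 5): MRS = 0.6.
The indifference curve has slope −0.6 at this bundle.

MRS = 0.6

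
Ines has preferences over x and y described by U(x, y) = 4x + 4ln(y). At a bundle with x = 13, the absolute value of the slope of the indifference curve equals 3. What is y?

y = 3

MU_x = 4, MU_y = 4/y.
MRS = 4 ÷ (4/y).
MRS depends only on y: y = 3 ⇒ y = 3.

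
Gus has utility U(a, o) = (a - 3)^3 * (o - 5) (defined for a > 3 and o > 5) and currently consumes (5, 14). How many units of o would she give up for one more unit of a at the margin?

MRS = 13.5

MU_a = 3·(a−3)^2·(o−5), MU_o = (a−3)^3.
MRS = (3/1)·(o−5)/(a−3).
At (5, 14): MRS = 13.5.
The indifference curve has slope −13.5 at this bundle.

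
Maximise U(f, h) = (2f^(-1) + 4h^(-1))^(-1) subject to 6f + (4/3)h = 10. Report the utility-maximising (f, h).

For CES with ρ = -1, MRS = (2/4)·(h/f)^2.
Tangency: set MRS = p_f/p_h = 6/(4/3) = 4.5.
So (h/f)^2 = 9; taking the square root, h/f = 3, i.e. h = 3·f.
Substitute into the budget 6·f + (4/3)·h = 10: 10·f = 10, so f* = 1 and h* = 3·1 = 3.

f* = 1, h* = 3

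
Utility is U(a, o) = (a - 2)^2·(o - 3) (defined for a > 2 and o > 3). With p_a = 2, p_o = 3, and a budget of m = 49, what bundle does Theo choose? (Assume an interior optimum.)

a* = 14, o* = 7

MU_a = 2·(a−2)·(o−3), MU_o = (a−2)^2.
MRS = (2/1)·(o−3)/(a−2).
Tangency: set MRS = p_a/p_o = 2/3.
So (2/1)·(o − 3)/(a − 2) = 2/3, i.e. (o − 3) = (1/3)·(a − 2).
Rewrite the budget in excess-of-subsistence terms: 2·(a − 2) + 3·(o − 3) = 49 − 2·2 − 3·3 = 36.
Substituting, 3·(a − 2) = 36, so a − 2 = 12 and a* = 14.
Then o − 3 = (1/3)·12 = 4, so o* = 7.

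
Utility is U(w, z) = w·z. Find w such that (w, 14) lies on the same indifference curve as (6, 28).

w = 12

U(6, 28) = 168.
Set U(w, 14) = 168 and solve.
With z = 14: w = 168/14 = 12.
Check: U(12, 14) = 168.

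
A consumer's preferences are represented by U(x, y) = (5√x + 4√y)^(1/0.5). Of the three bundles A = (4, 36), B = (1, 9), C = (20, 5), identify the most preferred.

Evaluate utility at each bundle:
U(A) = 1156.000.
U(B) = 289.000.
U(C) = 980.000.
Highest utility is A, so A ≻ C ≻ B.

Bundle A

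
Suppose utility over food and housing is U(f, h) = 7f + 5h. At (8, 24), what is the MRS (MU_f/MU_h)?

MU_f = 7, MU_h = 5, so MRS = 7/5 = 1.4 at every bundle.
At (8, 24): MRS = 1.4.
So at (8, 24) the consumer would give up 1.4 units of h for one more unit of f.

MRS = 1.4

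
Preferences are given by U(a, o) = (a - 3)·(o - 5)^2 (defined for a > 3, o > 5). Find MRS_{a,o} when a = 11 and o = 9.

MRS = 0.25

MU_a = (o−5)^2, MU_o = 2·(a−3)·(o−5).
MRS = (1/2)·(o−5)/(a−3).
At (11, 9): MRS = 0.25.
So at (11, 9) the consumer would give up 0.25 units of o for one more unit of a.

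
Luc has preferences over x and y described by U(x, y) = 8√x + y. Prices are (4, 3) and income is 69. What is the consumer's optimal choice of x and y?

x* = 9, y* = 11

MU_x = 8/(2√x), MU_y = 1.
MRS = 8/(2√x) ÷ 1.
Tangency: set MRS = p_x/p_y = 4/3.
MRS depends only on x: 4/√x = 4/3 ⇒ √x = 4/(4/3) = 3 ⇒ x* = 9.
From the budget, 3·y = 69 − 4·9 = 33, so y* = 11.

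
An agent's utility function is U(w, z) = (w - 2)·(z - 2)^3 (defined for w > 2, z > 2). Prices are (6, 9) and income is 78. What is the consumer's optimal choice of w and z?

MU_w = (z−2)^3, MU_z = 3·(w−2)·(z−2)^2.
MRS = (1/3)·(z−2)/(w−2).
Tangency: set MRS = p_w/p_z = 6/9 = 2/3.
So (1/3)·(z − 2)/(w − 2) = 2/3, i.e. (z − 2) = 2·(w − 2).
Rewrite the budget in excess-of-subsistence terms: 6·(w − 2) + 9·(z − 2) = 78 − 6·2 − 9·2 = 48.
Substituting, 24·(w − 2) = 48, so w − 2 = 2 and w* = 4.
Then z − 2 = 2·2 = 4, so z* = 6.

w* = 4, z* = 6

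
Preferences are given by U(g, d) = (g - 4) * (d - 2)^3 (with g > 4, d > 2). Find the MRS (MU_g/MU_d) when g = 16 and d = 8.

MRS = 1/6

MU_g = (d−2)^3, MU_d = 3·(g−4)·(d−2)^2.
MRS = (1/3)·(d−2)/(g−4).
At (16, 8): MRS = 1/6.
The indifference curve has slope −1/6 at this bundle.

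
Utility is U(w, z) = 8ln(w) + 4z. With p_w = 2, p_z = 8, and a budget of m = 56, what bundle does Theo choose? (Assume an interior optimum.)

MU_w = 8/w, MU_z = 4.
MRS = 8/w ÷ 4.
Tangency: set MRS = p_w/p_z = 2/8 = 0.25.
MRS depends only on w: 2/w = 0.25 ⇒ w* = 2/0.25 = 8.
From the budget, 8·z = 56 − 2·8 = 40, so z* = 5.

w* = 8, z* = 5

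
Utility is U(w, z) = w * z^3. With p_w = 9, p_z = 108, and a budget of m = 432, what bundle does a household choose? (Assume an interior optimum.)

MU_w = z^3 and MU_z = 3·w·z^2.
MRS = MU_w/MU_z = (1/3)·z/w.
Tangency: set MRS = p_w/p_z = 9/108 = 1/12.
So (1/3)·z/w = 1/12, i.e. z = 0.25·w.
Substitute into the budget 9·w + 108·z = 432: 36·w = 432, so w* = 12.
Then z* = 0.25·12 = 3.

w* = 12, z* = 3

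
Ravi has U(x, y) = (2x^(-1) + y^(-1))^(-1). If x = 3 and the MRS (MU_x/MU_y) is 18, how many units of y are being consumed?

For CES with ρ = -1, MRS = (2/1)·(y/x)^2.
Setting (2/1)·(y/3)^2 = 18 gives (y/3)^2 = 9, so y/3 = 3 and y = 9.

y = 9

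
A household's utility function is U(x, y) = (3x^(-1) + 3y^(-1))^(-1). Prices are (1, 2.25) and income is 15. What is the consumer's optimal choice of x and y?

For CES with ρ = -1, MRS = (y/x)^2.
Tangency: set MRS = p_x/p_y = 1/2.25 = 4/9.
So (y/x)^2 = 4/9; taking the square root, y/x = 2/3, i.e. y = (2/3)·x.
Substitute into the budget 1·x + 2.25·y = 15: 2.5·x = 15, so x* = 6 and y* = (2/3)·6 = 4.

x* = 6, y* = 4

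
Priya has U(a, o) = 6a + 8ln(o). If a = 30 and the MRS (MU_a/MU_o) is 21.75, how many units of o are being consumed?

MU_a = 6, MU_o = 8/o.
MRS = 6 ÷ (8/o).
MRS depends only on o: 0.75·o = 21.75 ⇒ o = 21.75/0.75 = 29.

o = 29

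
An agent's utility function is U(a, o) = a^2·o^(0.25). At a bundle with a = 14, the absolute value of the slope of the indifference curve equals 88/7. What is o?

o = 22

MU_a = 2·a·o^(0.25) and MU_o = 0.25·a^2·o^(-0.75).
MRS = MU_a/MU_o = (8)·o/a.
Substitute a = 14: MRS = o/1.75. Setting o/1.75 = 88/7 gives o = (88/7)·1.75 = 22.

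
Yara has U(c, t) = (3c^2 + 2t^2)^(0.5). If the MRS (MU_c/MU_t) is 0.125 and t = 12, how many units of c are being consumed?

For CES with ρ = 2, MRS = (3/2)·(t/c)^(-1).
Setting (3/2)·(12/c)^(-1) = 0.125 gives (12/c)^(-1) = 1/12, so 12/c = 12 and c = 1.

c = 1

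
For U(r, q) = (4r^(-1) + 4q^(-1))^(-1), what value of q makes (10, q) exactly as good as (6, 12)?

q = 20/3

U depends on (r, q) only through S = 4r^(-1) + 4q^(-1), so equal utility means equal S. At (6, 12): S = 1.
With r = 10: 4·10^(-1) = 0.4, so 4q^(-1) = 1 − 0.4 = 0.6, i.e. q^(-1) = 0.15.
Hence q = 1/0.15 = 20/3.
Check: U(10, 20/3) = 1.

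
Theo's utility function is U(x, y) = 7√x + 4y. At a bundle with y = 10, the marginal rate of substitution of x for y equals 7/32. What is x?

x = 16

MU_x = 7/(2√x), MU_y = 4.
MRS = 7/(2√x) ÷ 4.
MRS depends only on x: 0.875/√x = 7/32 ⇒ √x = 0.875/(7/32) = 4 ⇒ x = 16.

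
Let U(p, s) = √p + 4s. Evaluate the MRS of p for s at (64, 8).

MU_p = 1/(2√p), MU_s = 4.
MRS = 1/(2√p) ÷ 4.
At (64, 8): MRS = 1/64.
The indifference curve has slope −1/64 at this bundle.

MRS = 1/64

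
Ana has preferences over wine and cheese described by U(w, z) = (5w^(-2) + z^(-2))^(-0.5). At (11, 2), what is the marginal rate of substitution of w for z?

MRS = 40/1331

For CES with ρ = -2, MRS = (5/1)·(z/w)^3.
At (11, 2): MRS = 40/1331.
The indifference curve has slope −40/1331 at this bundle.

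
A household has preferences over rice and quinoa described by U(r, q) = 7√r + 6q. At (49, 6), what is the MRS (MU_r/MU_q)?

MU_r = 7/(2√r), MU_q = 6.
MRS = 7/(2√r) ÷ 6.
At (49, 6): MRS = 1/12.
The indifference curve has slope −1/12 at this bundle.

MRS = 1/12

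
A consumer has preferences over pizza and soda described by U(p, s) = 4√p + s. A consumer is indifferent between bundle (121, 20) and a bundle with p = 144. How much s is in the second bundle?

U(121, 20) = 64.
Set U(144, s) = 64 and solve.
With p = 144: √144 = 12, so s = 64 − 4·12 = 16.
Check: U(144, 16) = 64.

s = 16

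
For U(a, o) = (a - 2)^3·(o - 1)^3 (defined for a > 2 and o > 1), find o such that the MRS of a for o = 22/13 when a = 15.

MU_a = 3·(a−2)^2·(o−1)^3, MU_o = 3·(a−2)^3·(o−1)^2.
MRS = (o−1)/(a−2).
Substitute a = 15: MRS = (o − 1)/13. Setting this equal to 22/13 gives o − 1 = (22/13)·13 = 22, so o = 23.

o = 23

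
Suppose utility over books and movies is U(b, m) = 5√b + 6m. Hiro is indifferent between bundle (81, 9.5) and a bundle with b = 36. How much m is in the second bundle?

m = 12

U(81, 9.5) = 102.
Set U(36, m) = 102 and solve.
With b = 36: √36 = 6, so 6m = 102 − 5·6 = 72 and m = 12.
Check: U(36, 12) = 102.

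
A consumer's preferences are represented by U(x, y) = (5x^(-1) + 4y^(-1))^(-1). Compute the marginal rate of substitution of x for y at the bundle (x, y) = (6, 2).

For CES with ρ = -1, MRS = (5/4)·(y/x)^2.
At (6, 2): MRS = 5/36.
The indifference curve has slope −5/36 at this bundle.

MRS = 5/36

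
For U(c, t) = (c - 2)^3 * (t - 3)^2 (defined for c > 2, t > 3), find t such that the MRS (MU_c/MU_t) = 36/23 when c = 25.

t = 27

MU_c = 3·(c−2)^2·(t−3)^2, MU_t = 2·(c−2)^3·(t−3).
MRS = (3/2)·(t−3)/(c−2).
Substitute c = 25: MRS = (t − 3)/(46/3). Setting this equal to 36/23 gives t − 3 = (36/23)·(46/3) = 24, so t = 27.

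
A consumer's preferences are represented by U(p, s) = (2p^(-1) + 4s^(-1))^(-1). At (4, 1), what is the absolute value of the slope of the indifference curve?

MRS = 1/32

For CES with ρ = -1, MRS = (2/4)·(s/p)^2.
At (4, 1): MRS = 1/32.
The indifference curve has slope −1/32 at this bundle.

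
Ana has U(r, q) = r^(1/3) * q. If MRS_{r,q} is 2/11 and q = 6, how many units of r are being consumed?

r = 11

MU_r = 1/3·r^(-2/3)·q and MU_q = r^(1/3).
MRS = MU_r/MU_q = (1/3)·q/r.
Substitute q = 6: MRS = 2/r. Setting 2/r = 2/11 gives r = 2/(2/11) = 11.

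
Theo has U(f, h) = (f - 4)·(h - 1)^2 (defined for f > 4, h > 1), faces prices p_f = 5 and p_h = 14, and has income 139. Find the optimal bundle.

MU_f = (h−1)^2, MU_h = 2·(f−4)·(h−1).
MRS = (1/2)·(h−1)/(f−4).
Tangency: set MRS = p_f/p_h = 5/14.
So (1/2)·(h − 1)/(f − 4) = 5/14, i.e. (h − 1) = (5/7)·(f − 4).
Rewrite the budget in excess-of-subsistence terms: 5·(f − 4) + 14·(h − 1) = 139 − 5·4 − 14·1 = 105.
Substituting, 15·(f − 4) = 105, so f − 4 = 7 and f* = 11.
Then h − 1 = (5/7)·7 = 5, so h* = 6.

f* = 11, h* = 6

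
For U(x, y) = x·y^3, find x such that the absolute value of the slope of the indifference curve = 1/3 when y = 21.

MU_x = y^3 and MU_y = 3·x·y^2.
MRS = MU_x/MU_y = (1/3)·y/x.
Substitute y = 21: MRS = 7/x. Setting 7/x = 1/3 gives x = 7/(1/3) = 21.

x = 21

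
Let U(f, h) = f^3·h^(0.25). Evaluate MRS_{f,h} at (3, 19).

MU_f = 3·f^2·h^(0.25) and MU_h = 0.25·f^3·h^(-0.75).
MRS = MU_f/MU_h = (12)·h/f.
At (3, 19): MRS = 76.
So at (3, 19) the consumer would give up 76 units of h for one more unit of f.

MRS = 76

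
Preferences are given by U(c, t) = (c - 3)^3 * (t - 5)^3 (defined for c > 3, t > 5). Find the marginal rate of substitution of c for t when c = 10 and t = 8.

MU_c = 3·(c−3)^2·(t−5)^3, MU_t = 3·(c−3)^3·(t−5)^2.
MRS = (t−5)/(c−3).
At (10, 8): MRS = 3/7.
The indifference curve has slope −3/7 at this bundle.

MRS = 3/7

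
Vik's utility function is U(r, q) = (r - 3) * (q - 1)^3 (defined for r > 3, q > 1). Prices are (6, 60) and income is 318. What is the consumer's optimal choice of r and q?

MU_r = (q−1)^3, MU_q = 3·(r−3)·(q−1)^2.
MRS = (1/3)·(q−1)/(r−3).
Tangency: set MRS = p_r/p_q = 6/60 = 0.1.
So (1/3)·(q − 1)/(r − 3) = 0.1, i.e. (q − 1) = 0.3·(r − 3).
Rewrite the budget in excess-of-subsistence terms: 6·(r − 3) + 60·(q − 1) = 318 − 6·3 − 60·1 = 240.
Substituting, 24·(r − 3) = 240, so r − 3 = 10 and r* = 13.
Then q − 1 = 0.3·10 = 3, so q* = 4.

r* = 13, q* = 4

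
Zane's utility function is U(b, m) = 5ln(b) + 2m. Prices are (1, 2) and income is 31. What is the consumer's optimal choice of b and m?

MU_b = 5/b, MU_m = 2.
MRS = 5/b ÷ 2.
Tangency: set MRS = p_b/p_m = 1/2 = 0.5.
MRS depends only on b: 2.5/b = 0.5 ⇒ b* = 2.5/0.5 = 5.
From the budget, 2·m = 31 − 1·5 = 26, so m* = 13.

b* = 5, m* = 13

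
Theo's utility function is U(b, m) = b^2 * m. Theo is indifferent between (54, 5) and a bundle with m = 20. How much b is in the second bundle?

b = 27

U(54, 5) = 14580.
Set U(b, 20) = 14580 and solve.
With m = 20: b^2 = 14580/20 = 729; taking the square root, b = 27.
Check: U(27, 20) = 14580.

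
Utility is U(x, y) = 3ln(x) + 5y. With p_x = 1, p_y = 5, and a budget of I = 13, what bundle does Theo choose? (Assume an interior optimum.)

MU_x = 3/x, MU_y = 5.
MRS = 3/x ÷ 5.
Tangency: set MRS = p_x/p_y = 1/5 = 0.2.
MRS depends only on x: 0.6/x = 0.2 ⇒ x* = 0.6/0.2 = 3.
From the budget, 5·y = 13 − 1·3 = 10, so y* = 2.

x* = 3, y* = 2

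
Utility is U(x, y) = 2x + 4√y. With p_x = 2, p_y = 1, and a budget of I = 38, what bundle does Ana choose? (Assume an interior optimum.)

x* = 17, y* = 4

MU_x = 2, MU_y = 4/(2√y).
MRS = 2 ÷ (4/(2√y)).
Tangency: set MRS = p_x/p_y = 2/1 = 2.
MRS depends only on y: √y = 2 ⇒ √y = 2 ⇒ y* = 4.
From the budget, 2·x = 38 − 1·4 = 34, so x* = 17.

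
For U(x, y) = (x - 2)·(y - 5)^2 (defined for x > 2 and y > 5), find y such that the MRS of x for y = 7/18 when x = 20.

y = 19

MU_x = (y−5)^2, MU_y = 2·(x−2)·(y−5).
MRS = (1/2)·(y−5)/(x−2).
Substitute x = 20: MRS = (y − 5)/36. Setting this equal to 7/18 gives y − 5 = (7/18)·36 = 14, so y = 19.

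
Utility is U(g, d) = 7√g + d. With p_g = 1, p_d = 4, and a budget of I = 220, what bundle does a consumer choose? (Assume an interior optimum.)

g* = 196, d* = 6

MU_g = 7/(2√g), MU_d = 1.
MRS = 7/(2√g) ÷ 1.
Tangency: set MRS = p_g/p_d = 1/4 = 0.25.
MRS depends only on g: 3.5/√g = 0.25 ⇒ √g = 3.5/0.25 = 14 ⇒ g* = 196.
From the budget, 4·d = 220 − 1·196 = 24, so d* = 6.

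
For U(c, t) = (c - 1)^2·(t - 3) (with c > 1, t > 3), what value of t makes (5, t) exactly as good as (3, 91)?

U(3, 91) = 352.
Set U(5, t) = 352 and solve.
With c = 5: (5 − 1)^2 = 16, so (t − 3) = 352/16 = 22.
So t = 3 + 22 = 25.
Check: U(5, 25) = 352.

t = 25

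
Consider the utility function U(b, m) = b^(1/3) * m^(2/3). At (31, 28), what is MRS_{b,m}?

MU_b = 1/3·b^(-2/3)·m^(2/3) and MU_m = 2/3·b^(1/3)·m^(-1/3).
MRS = MU_b/MU_m = (0.5)·m/b.
At (31, 28): MRS = 14/31.
That is, one extra unit of b is worth 14/31 units of m at the margin.

MRS = 14/31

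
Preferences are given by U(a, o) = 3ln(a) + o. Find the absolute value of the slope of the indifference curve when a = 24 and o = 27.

MU_a = 3/a, MU_o = 1.
MRS = 3/a ÷ 1.
At (24, 27): MRS = 0.125.
That is, one extra unit of a is worth 0.125 units of o at the margin.

MRS = 0.125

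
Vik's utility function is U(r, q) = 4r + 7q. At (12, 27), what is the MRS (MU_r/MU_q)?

MU_r = 4, MU_q = 7, so MRS = 4/7 at every bundle.
At (12, 27): MRS = 4/7.
That is, one extra unit of r is worth 4/7 units of q at the margin.

MRS = 4/7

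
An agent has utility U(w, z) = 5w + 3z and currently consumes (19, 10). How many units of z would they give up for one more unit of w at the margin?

MU_w = 5, MU_z = 3, so MRS = 5/3 at every bundle.
At (19, 10): MRS = 5/3.
The indifference curve has slope −5/3 at this bundle.

MRS = 5/3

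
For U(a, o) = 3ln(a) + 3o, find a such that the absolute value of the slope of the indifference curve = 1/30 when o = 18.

a = 30

MU_a = 3/a, MU_o = 3.
MRS = 3/a ÷ 3.
MRS depends only on a: 1/a = 1/30 ⇒ a = 1/(1/30) = 30.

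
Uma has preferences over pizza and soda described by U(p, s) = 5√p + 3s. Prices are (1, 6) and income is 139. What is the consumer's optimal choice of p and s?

p* = 25, s* = 19

MU_p = 5/(2√p), MU_s = 3.
MRS = 5/(2√p) ÷ 3.
Tangency: set MRS = p_p/p_s = 1/6.
MRS depends only on p: (5/6)/√p = 1/6 ⇒ √p = (5/6)/(1/6) = 5 ⇒ p* = 25.
From the budget, 6·s = 139 − 1·25 = 114, so s* = 19.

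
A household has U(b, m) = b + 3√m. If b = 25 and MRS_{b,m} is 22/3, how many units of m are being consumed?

MU_b = 1, MU_m = 3/(2√m).
MRS = 1 ÷ (3/(2√m)).
MRS depends only on m: (2/3)·√m = 22/3 ⇒ √m = (22/3)/(2/3) = 11 ⇒ m = 121.

m = 121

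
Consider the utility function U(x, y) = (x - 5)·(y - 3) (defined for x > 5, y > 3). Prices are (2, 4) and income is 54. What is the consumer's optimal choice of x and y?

MU_x = (y−3), MU_y = (x−5).
MRS = (y−3)/(x−5).
Tangency: set MRS = p_x/p_y = 2/4 = 0.5.
So (y − 3)/(x − 5) = 0.5, i.e. (y − 3) = 0.5·(x − 5).
Rewrite the budget in excess-of-subsistence terms: 2·(x − 5) + 4·(y − 3) = 54 − 2·5 − 4·3 = 32.
Substituting, 4·(x − 5) = 32, so x − 5 = 8 and x* = 13.
Then y − 3 = 0.5·8 = 4, so y* = 7.

x* = 13, y* = 7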